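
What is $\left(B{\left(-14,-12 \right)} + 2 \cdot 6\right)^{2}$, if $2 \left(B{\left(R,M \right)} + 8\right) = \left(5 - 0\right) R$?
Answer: $961$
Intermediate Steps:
$B{\left(R,M \right)} = -8 + \frac{5 R}{2}$ ($B{\left(R,M \right)} = -8 + \frac{\left(5 - 0\right) R}{2} = -8 + \frac{\left(5 + 0\right) R}{2} = -8 + \frac{5 R}{2}$)
$\left(B{\left(-14,-12 \right)} + 2 \cdot 6\right)^{2} = \left(\left(-8 + \frac{5}{2} \left(-14\right)\right) + 2 \cdot 6\right)^{2} = \left(\left(-8 - 35\right) + 12\right)^{2} = \left(-43 + 12\right)^{2} = \left(-31\right)^{2} = 961$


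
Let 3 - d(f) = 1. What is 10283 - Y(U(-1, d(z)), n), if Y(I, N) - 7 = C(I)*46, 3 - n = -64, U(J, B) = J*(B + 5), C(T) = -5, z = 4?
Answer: 10506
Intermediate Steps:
d(f) = 2 (d(f) = 3 - 1*1 = 3 - 1 = 2)
U(J, B) = J*(5 + B)
n = 67 (n = 3 - 1*(-64) = 3 + 64 = 67)
Y(I, N) = -223 (Y(I, N) = 7 - 5*46 = 7 - 230 = -223)
10283 - Y(U(-1, d(z)), n) = 10283 - 1*(-223) = 10283 + 223 = 10506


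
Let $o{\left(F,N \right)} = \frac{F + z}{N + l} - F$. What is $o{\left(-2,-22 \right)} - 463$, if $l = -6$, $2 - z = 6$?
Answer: $- \frac{6451}{14} \approx -460.79$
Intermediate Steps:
$z = -4$ ($z = 2 - 6 = -4$)
$o{\left(F,N \right)} = - F + \frac{-4 + F}{-6 + N}$ ($o{\left(F,N \right)} = \frac{F - 4}{N - 6} - F = \frac{-4 + F}{-6 + N} - F = - F + \frac{-4 + F}{-6 + N}$)
$o{\left(-2,-22 \right)} - 463 = \frac{-4 + 7 \left(-2\right) - \left(-2\right) \left(-22\right)}{-6 - 22} - 463 = \frac{-4 - 14 - 44}{-28} - 463 = \left(- \frac{1}{28}\right) \left(-62\right) - 463 = \frac{31}{14} - 463 = - \frac{6451}{14}$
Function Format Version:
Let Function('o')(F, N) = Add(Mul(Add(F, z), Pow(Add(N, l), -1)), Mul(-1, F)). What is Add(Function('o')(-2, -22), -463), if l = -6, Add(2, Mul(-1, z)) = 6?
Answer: Rational(-6451, 14) ≈ -460.79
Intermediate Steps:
z = -4 (z = Add(2, Mul(-1, 6)) = Add(2, -6) = -4)
Function('o')(F, N) = Add(Mul(-1, F), Mul(Pow(Add(-6, N), -1), Add(-4, F))) (Function('o')(F, N) = Add(Mul(Add(F, -4), Pow(Add(N, -6), -1)), Mul(-1, F)) = Add(Mul(Add(-4, F), Pow(Add(-6, N), -1)), Mul(-1, F)) = Add(Mul(Pow(Add(-6, N), -1), Add(-4, F)), Mul(-1, F)) = Add(Mul(-1, F), Mul(Pow(Add(-6, N), -1), Add(-4, F))))
Add(Function('o')(-2, -22), -463) = Add(Mul(Pow(Add(-6, -22), -1), Add(-4, Mul(7, -2), Mul(-1, -2, -22))), -463) = Add(Mul(Pow(-28, -1), Add(-4, -14, -44)), -463) = Add(Mul(Rational(-1, 28), -62), -463) = Add(Rational(31, 14), -463) = Rational(-6451, 14)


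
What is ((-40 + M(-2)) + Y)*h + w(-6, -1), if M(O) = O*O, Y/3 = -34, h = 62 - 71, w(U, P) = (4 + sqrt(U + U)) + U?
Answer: 1240 + 2*I*sqrt(3) ≈ 1240.0 + 3.4641*I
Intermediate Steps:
w(U, P) = 4 + U + sqrt(2)*sqrt(U) (w(U, P) = (4 + sqrt(2*U)) + U = (4 + sqrt(2)*sqrt(U)) + U = 4 + U + sqrt(2)*sqrt(U))
h = -9
Y = -102 (Y = 3*(-34) = -102)
M(O) = O**2
((-40 + M(-2)) + Y)*h + w(-6, -1) = ((-40 + (-2)**2) - 102)*(-9) + (4 - 6 + sqrt(2)*sqrt(-6)) = ((-40 + 4) - 102)*(-9) + (4 - 6 + sqrt(2)*(I*sqrt(6))) = (-36 - 102)*(-9) + (4 - 6 + 2*I*sqrt(3)) = -138*(-9) + (-2 + 2*I*sqrt(3)) = 1242 + (-2 + 2*I*sqrt(3)) = 1240 + 2*I*sqrt(3)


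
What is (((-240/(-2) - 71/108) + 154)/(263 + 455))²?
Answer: 871489441/6013071936 ≈ 0.14493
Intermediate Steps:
(((-240/(-2) - 71/108) + 154)/(263 + 455))² = (((-240*(-½) - 71*1/108) + 154)/718)² = (((120 - 71/108) + 154)*(1/718))² = ((12889/108 + 154)*(1/718))² = ((29521/108)*(1/718))² = (29521/77544)² = 871489441/6013071936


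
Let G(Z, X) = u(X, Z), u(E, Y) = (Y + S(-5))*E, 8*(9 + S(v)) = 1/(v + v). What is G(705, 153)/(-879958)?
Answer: -8518887/70396640 ≈ -0.12101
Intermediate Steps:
S(v) = -9 + 1/(16*v) (S(v) = -9 + 1/(8*(v + v)) = -9 + 1/(8*((2*v))) = -9 + (1/(2*v))/8 = -9 + 1/(16*v))
u(E, Y) = E*(-721/80 + Y) (u(E, Y) = (Y + (-9 + (1/16)/(-5)))*E = (Y + (-9 + (1/16)*(-⅕)))*E = (Y + (-9 - 1/80))*E = (Y - 721/80)*E = (-721/80 + Y)*E = E*(-721/80 + Y))
G(Z, X) = X*(-721 + 80*Z)/80
G(705, 153)/(-879958) = ((1/80)*153*(-721 + 80*705))/(-879958) = ((1/80)*153*(-721 + 56400))*(-1/879958) = ((1/80)*153*55679)*(-1/879958) = (8518887/80)*(-1/879958) = -8518887/70396640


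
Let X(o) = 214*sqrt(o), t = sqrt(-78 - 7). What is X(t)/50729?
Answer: 214*85**(1/4)*sqrt(I)/50729 ≈ 0.0090573 + 0.0090573*I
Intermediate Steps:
t = I*sqrt(85) (t = sqrt(-85) = I*sqrt(85) ≈ 9.2195*I)
X(t)/50729 = (214*sqrt(I*sqrt(85)))/50729 = (214*(85**(1/4)*sqrt(I)))*(1/50729) = (214*85**(1/4)*sqrt(I))*(1/50729) = 214*85**(1/4)*sqrt(I)/50729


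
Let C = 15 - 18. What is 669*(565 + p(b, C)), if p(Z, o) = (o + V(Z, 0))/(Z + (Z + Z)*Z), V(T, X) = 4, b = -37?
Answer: 1020938154/2701 ≈ 3.7799e+5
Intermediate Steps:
C = -3
p(Z, o) = (4 + o)/(Z + 2*Z**2) (p(Z, o) = (o + 4)/(Z + (Z + Z)*Z) = (4 + o)/(Z + (2*Z)*Z) = (4 + o)/(Z + 2*Z**2))
669*(565 + p(b, C)) = 669*(565 + (4 - 3)/((-37)*(1 + 2*(-37)))) = 669*(565 - 1/37*1/(1 - 74)) = 669*(565 - 1/37*1/(-73)) = 669*(565 - 1/37*(-1/73)*1) = 669*(565 + 1/2701) = 669*(1526066/2701) = 1020938154/2701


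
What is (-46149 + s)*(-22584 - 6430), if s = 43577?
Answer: 74624008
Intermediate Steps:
(-46149 + s)*(-22584 - 6430) = (-46149 + 43577)*(-22584 - 6430) = -2572*(-29014) = 74624008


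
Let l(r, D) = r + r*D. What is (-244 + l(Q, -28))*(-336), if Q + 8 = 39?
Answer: 363216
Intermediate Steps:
Q = 31 (Q = -8 + 39 = 31)
l(r, D) = r + D*r
(-244 + l(Q, -28))*(-336) = (-244 + 31*(1 - 28))*(-336) = (-244 + 31*(-27))*(-336) = (-244 - 837)*(-336) = -1081*(-336) = 363216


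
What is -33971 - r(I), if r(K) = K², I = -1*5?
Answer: -33996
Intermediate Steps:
I = -5
-33971 - r(I) = -33971 - 1*(-5)² = -33971 - 1*25 = -33971 - 25 = -33996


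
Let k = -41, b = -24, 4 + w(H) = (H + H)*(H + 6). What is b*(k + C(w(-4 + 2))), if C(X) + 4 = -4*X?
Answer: -840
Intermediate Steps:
w(H) = -4 + 2*H*(6 + H) (w(H) = -4 + (H + H)*(H + 6) = -4 + (2*H)*(6 + H) = -4 + 2*H*(6 + H))
C(X) = -4 - 4*X
b*(k + C(w(-4 + 2))) = -24*(-41 + (-4 - 4*(-4 + 2*(-4 + 2)² + 12*(-4 + 2)))) = -24*(-41 + (-4 - 4*(-4 + 2*(-2)² + 12*(-2)))) = -24*(-41 + (-4 - 4*(-4 + 2*4 - 24))) = -24*(-41 + (-4 - 4*(-4 + 8 - 24))) = -24*(-41 + (-4 - 4*(-20))) = -24*(-41 + (-4 + 80)) = -24*(-41 + 76) = -24*35 = -840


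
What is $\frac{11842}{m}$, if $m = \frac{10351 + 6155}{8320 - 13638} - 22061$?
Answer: $- \frac{15743939}{29334226} \approx -0.53671$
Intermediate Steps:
$m = - \frac{58668452}{2659}$ ($m = \frac{16506}{-5318} - 22061 = 16506 \left(- \frac{1}{5318}\right) - 22061 = - \frac{8253}{2659} - 22061 = - \frac{58668452}{2659} \approx -22064.0$)
$\frac{11842}{m} = \frac{11842}{- \frac{58668452}{2659}} = 11842 \left(- \frac{2659}{58668452}\right) = - \frac{15743939}{29334226}$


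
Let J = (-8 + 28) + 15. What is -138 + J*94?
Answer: 3152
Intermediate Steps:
J = 35 (J = 20 + 15 = 35)
-138 + J*94 = -138 + 35*94 = -138 + 3290 = 3152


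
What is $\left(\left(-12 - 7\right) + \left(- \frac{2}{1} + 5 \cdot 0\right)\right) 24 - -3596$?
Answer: $3092$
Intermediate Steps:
$\left(\left(-12 - 7\right) + \left(- \frac{2}{1} + 5 \cdot 0\right)\right) 24 - -3596 = \left(\left(-12 - 7\right) + \left(\left(-2\right) 1 + 0\right)\right) 24 + 3596 = \left(-19 + \left(-2 + 0\right)\right) 24 + 3596 = \left(-19 - 2\right) 24 + 3596 = \left(-21\right) 24 + 3596 = -504 + 3596 = 3092$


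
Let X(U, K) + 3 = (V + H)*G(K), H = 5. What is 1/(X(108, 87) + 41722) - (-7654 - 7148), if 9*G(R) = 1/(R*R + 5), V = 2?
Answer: 6013454949384/406259623 ≈ 14802.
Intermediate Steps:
G(R) = 1/(9*(5 + R²)) (G(R) = 1/(9*(R*R + 5)) = 1/(9*(R² + 5)) = 1/(9*(5 + R²)))
X(U, K) = -3 + 7/(9*(5 + K²)) (X(U, K) = -3 + (2 + 5)*(1/(9*(5 + K²))) = -3 + 7*(1/(9*(5 + K²))) = -3 + 7/(9*(5 + K²)))
1/(X(108, 87) + 41722) - (-7654 - 7148) = 1/((-128 - 27*87²)/(9*(5 + 87²)) + 41722) - (-7654 - 7148) = 1/((-128 - 27*7569)/(9*(5 + 7569)) + 41722) - 1*(-14802) = 1/((⅑)*(-128 - 204363)/7574 + 41722) + 14802 = 1/((⅑)*(1/7574)*(-204491) + 41722) + 14802 = 1/(-29213/9738 + 41722) + 14802 = 1/(406259623/9738) + 14802 = 9738/406259623 + 14802 = 6013454949384/406259623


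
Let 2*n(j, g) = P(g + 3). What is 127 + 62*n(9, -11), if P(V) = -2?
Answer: 65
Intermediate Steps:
n(j, g) = -1 (n(j, g) = (½)*(-2) = -1)
127 + 62*n(9, -11) = 127 + 62*(-1) = 127 - 62 = 65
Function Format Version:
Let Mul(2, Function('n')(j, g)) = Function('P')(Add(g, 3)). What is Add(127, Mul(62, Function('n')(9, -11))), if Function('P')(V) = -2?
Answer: 65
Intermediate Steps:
Function('n')(j, g) = -1 (Function('n')(j, g) = Mul(Rational(1, 2), -2) = -1)
Add(127, Mul(62, Function('n')(9, -11))) = Add(127, Mul(62, -1)) = Add(127, -62) = 65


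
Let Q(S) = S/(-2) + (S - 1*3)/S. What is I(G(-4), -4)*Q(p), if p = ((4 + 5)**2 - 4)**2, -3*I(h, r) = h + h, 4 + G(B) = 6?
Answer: 70282378/17787 ≈ 3951.3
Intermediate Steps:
G(B) = 2 (G(B) = -4 + 6 = 2)
I(h, r) = -2*h/3 (I(h, r) = -(h + h)/3 = -2*h/3)
p = 5929 (p = (9**2 - 4)**2 = (81 - 4)**2 = 77**2 = 5929)
Q(S) = -S/2 + (-3 + S)/S (Q(S) = S*(-1/2) + (S - 3)/S = -S/2 + (-3 + S)/S)
I(G(-4), -4)*Q(p) = (-2/3*2)*(1 - 3/5929 - 1/2*5929) = -4*(1 - 3*1/5929 - 5929/2)/3 = -4*(1 - 3/5929 - 5929/2)/3 = -4/3*(-35141189/11858) = 70282378/17787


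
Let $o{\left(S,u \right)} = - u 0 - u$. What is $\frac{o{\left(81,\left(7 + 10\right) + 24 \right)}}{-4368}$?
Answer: $\frac{41}{4368} \approx 0.0093865$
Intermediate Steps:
$o{\left(S,u \right)} = - u$ ($o{\left(S,u \right)} = 0 - u = - u$)
$\frac{o{\left(81,\left(7 + 10\right) + 24 \right)}}{-4368} = \frac{\left(-1\right) \left(\left(7 + 10\right) + 24\right)}{-4368} = - (17 + 24) \left(- \frac{1}{4368}\right) = \left(-1\right) 41 \left(- \frac{1}{4368}\right) = \left(-41\right) \left(- \frac{1}{4368}\right) = \frac{41}{4368}$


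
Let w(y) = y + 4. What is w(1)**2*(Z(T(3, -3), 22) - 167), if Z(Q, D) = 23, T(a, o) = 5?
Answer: -3600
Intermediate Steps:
w(y) = 4 + y
w(1)**2*(Z(T(3, -3), 22) - 167) = (4 + 1)**2*(23 - 167) = 5**2*(-144) = 25*(-144) = -3600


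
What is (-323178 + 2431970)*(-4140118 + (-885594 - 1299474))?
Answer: -13338501635312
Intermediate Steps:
(-323178 + 2431970)*(-4140118 + (-885594 - 1299474)) = 2108792*(-4140118 - 2185068) = 2108792*(-6325186) = -13338501635312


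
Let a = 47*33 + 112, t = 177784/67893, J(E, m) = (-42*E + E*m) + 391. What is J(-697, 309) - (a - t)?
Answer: -12721001519/67893 ≈ -1.8737e+5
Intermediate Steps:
J(E, m) = 391 - 42*E + E*m
t = 177784/67893 (t = 177784*(1/67893) = 177784/67893 ≈ 2.6186)
a = 1663 (a = 1551 + 112 = 1663)
J(-697, 309) - (a - t) = (391 - 42*(-697) - 697*309) - (1663 - 1*177784/67893) = (391 + 29274 - 215373) - (1663 - 177784/67893) = -185708 - 1*112728275/67893 = -185708 - 112728275/67893 = -12721001519/67893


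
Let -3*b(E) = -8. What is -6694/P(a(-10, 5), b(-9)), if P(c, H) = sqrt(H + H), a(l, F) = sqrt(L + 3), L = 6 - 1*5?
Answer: -3347*sqrt(3)/2 ≈ -2898.6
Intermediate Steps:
b(E) = 8/3 (b(E) = -1/3*(-8) = 8/3)
L = 1 (L = 6 - 5 = 1)
a(l, F) = 2 (a(l, F) = sqrt(1 + 3) = sqrt(4) = 2)
P(c, H) = sqrt(2)*sqrt(H) (P(c, H) = sqrt(2*H) = sqrt(2)*sqrt(H))
-6694/P(a(-10, 5), b(-9)) = -6694*sqrt(3)/4 = -3347*sqrt(3)/2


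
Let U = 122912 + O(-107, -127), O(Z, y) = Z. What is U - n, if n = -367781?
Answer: 490586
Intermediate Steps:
U = 122805 (U = 122912 - 107 = 122805)
U - n = 122805 - 1*(-367781) = 122805 + 367781 = 490586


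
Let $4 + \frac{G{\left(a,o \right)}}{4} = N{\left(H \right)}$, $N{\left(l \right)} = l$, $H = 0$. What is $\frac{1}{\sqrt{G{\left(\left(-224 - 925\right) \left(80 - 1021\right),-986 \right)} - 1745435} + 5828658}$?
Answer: $\frac{1942886}{11324418608805} - \frac{i \sqrt{193939}}{11324418608805} \approx 1.7157 \cdot 10^{-7} - 3.8888 \cdot 10^{-11} i$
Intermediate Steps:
$G{\left(a,o \right)} = -16$ ($G{\left(a,o \right)} = -16 + 4 \cdot 0 = -16 + 0 = -16$)
$\frac{1}{\sqrt{G{\left(\left(-224 - 925\right) \left(80 - 1021\right),-986 \right)} - 1745435} + 5828658} = \frac{1}{\sqrt{-16 - 1745435} + 5828658} = \frac{1}{\sqrt{-1745451} + 5828658} = \frac{1}{3 i \sqrt{193939} + 5828658} = \frac{1}{5828658 + 3 i \sqrt{193939}}$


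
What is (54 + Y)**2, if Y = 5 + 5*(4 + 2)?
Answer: 7921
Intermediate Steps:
Y = 35 (Y = 5 + 5*6 = 5 + 30 = 35)
(54 + Y)**2 = (54 + 35)**2 = 89**2 = 7921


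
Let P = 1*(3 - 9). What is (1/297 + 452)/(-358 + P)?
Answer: -134245/108108 ≈ -1.2418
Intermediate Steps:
P = -6 (P = 1*(-6) = -6)
(1/297 + 452)/(-358 + P) = (1/297 + 452)/(-358 - 6) = (1/297 + 452)/(-364) = (134245/297)*(-1/364) = -134245/108108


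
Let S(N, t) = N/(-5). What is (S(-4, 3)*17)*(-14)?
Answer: -952/5 ≈ -190.40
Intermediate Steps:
S(N, t) = -N/5 (S(N, t) = N*(-⅕) = -N/5)
(S(-4, 3)*17)*(-14) = (-⅕*(-4)*17)*(-14) = ((⅘)*17)*(-14) = (68/5)*(-14) = -952/5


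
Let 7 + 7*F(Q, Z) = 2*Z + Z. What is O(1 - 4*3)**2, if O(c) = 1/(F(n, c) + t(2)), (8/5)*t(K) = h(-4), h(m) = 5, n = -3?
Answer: 3136/21025 ≈ 0.14916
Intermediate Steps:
F(Q, Z) = -1 + 3*Z/7 (F(Q, Z) = -1 + (2*Z + Z)/7 = -1 + (3*Z)/7 = -1 + 3*Z/7)
t(K) = 25/8 (t(K) = (5/8)*5 = 25/8)
O(c) = 1/(17/8 + 3*c/7) (O(c) = 1/((-1 + 3*c/7) + 25/8) = 1/(17/8 + 3*c/7))
O(1 - 4*3)**2 = (56/(119 + 24*(1 - 4*3)))**2 = (56/(119 + 24*(1 - 12)))**2 = (56/(119 + 24*(-11)))**2 = (56/(119 - 264))**2 = (56/(-145))**2 = (56*(-1/145))**2 = (-56/145)**2 = 3136/21025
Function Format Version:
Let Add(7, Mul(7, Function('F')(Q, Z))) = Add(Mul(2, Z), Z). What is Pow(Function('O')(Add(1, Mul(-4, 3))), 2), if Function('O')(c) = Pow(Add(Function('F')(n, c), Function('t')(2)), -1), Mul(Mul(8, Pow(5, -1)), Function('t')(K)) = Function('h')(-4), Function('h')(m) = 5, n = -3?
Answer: Rational(3136, 21025) ≈ 0.14916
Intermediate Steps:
Function('F')(Q, Z) = Add(-1, Mul(Rational(3, 7), Z)) (Function('F')(Q, Z) = Add(-1, Mul(Rational(1, 7), Add(Mul(2, Z), Z))) = Add(-1, Mul(Rational(1, 7), Mul(3, Z))) = Add(-1, Mul(Rational(3, 7), Z)))
Function('t')(K) = Rational(25, 8) (Function('t')(K) = Mul(Rational(5, 8), 5) = Rational(25, 8))
Function('O')(c) = Pow(Add(Rational(17, 8), Mul(Rational(3, 7), c)), -1) (Function('O')(c) = Pow(Add(Add(-1, Mul(Rational(3, 7), c)), Rational(25, 8)), -1) = Pow(Add(Rational(17, 8), Mul(Rational(3, 7), c)), -1))
Pow(Function('O')(Add(1, Mul(-4, 3))), 2) = Pow(Mul(56, Pow(Add(119, Mul(24, Add(1, Mul(-4, 3)))), -1)), 2) = Pow(Mul(56, Pow(Add(119, Mul(24, Add(1, -12))), -1)), 2) = Pow(Mul(56, Pow(Add(119, Mul(24, -11)), -1)), 2) = Pow(Mul(56, Pow(Add(119, -264), -1)), 2) = Pow(Mul(56, Pow(-145, -1)), 2) = Pow(Mul(56, Rational(-1, 145)), 2) = Pow(Rational(-56, 145), 2) = Rational(3136, 21025)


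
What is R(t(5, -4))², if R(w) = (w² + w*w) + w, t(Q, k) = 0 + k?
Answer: 784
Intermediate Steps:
t(Q, k) = k
R(w) = w + 2*w² (R(w) = (w² + w²) + w = 2*w² + w = w + 2*w²)
R(t(5, -4))² = (-4*(1 + 2*(-4)))² = (-4*(1 - 8))² = (-4*(-7))² = 28² = 784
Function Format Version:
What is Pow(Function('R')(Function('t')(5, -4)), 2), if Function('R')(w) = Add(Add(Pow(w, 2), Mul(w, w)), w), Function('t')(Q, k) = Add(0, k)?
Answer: 784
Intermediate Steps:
Function('t')(Q, k) = k
Function('R')(w) = Add(w, Mul(2, Pow(w, 2))) (Function('R')(w) = Add(Add(Pow(w, 2), Pow(w, 2)), w) = Add(Mul(2, Pow(w, 2)), w) = Add(w, Mul(2, Pow(w, 2))))
Pow(Function('R')(Function('t')(5, -4)), 2) = Pow(Mul(-4, Add(1, Mul(2, -4))), 2) = Pow(Mul(-4, Add(1, -8)), 2) = Pow(Mul(-4, -7), 2) = Pow(28, 2) = 784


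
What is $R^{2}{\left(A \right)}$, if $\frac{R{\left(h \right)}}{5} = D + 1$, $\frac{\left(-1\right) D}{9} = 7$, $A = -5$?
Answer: $96100$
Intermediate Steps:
$D = -63$ ($D = \left(-9\right) 7 = -63$)
$R{\left(h \right)} = -310$ ($R{\left(h \right)} = 5 \left(-63 + 1\right) = 5 \left(-62\right) = -310$)
$R^{2}{\left(A \right)} = \left(-310\right)^{2} = 96100$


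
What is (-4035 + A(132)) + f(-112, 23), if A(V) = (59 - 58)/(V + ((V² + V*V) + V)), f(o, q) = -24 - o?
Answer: -138587063/35112 ≈ -3947.0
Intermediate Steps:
A(V) = 1/(2*V + 2*V²) (A(V) = 1/(V + ((V² + V²) + V)) = 1/(V + (2*V² + V)) = 1/(V + (V + 2*V²)) = 1/(2*V + 2*V²))
(-4035 + A(132)) + f(-112, 23) = (-4035 + (½)/(132*(1 + 132))) + (-24 - 1*(-112)) = (-4035 + (½)*(1/132)/133) + (-24 + 112) = (-4035 + (½)*(1/132)*(1/133)) + 88 = (-4035 + 1/35112) + 88 = -141676919/35112 + 88 = -138587063/35112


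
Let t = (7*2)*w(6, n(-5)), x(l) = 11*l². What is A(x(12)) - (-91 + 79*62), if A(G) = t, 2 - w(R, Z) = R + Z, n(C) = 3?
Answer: -4905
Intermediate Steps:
w(R, Z) = 2 - R - Z (w(R, Z) = 2 - (R + Z) = 2 + (-R - Z) = 2 - R - Z)
t = -98 (t = (7*2)*(2 - 1*6 - 1*3) = 14*(2 - 6 - 3) = 14*(-7) = -98)
A(G) = -98
A(x(12)) - (-91 + 79*62) = -98 - (-91 + 79*62) = -98 - (-91 + 4898) = -98 - 1*4807 = -98 - 4807 = -4905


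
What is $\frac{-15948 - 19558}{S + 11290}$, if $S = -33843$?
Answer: $\frac{35506}{22553} \approx 1.5743$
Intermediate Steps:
$\frac{-15948 - 19558}{S + 11290} = \frac{-15948 - 19558}{-33843 + 11290} = - \frac{35506}{-22553} = \left(-35506\right) \left(- \frac{1}{22553}\right) = \frac{35506}{22553}$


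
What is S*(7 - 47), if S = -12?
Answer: 480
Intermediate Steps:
S*(7 - 47) = -12*(7 - 47) = -12*(-40) = 480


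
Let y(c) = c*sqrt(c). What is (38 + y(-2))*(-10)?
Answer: -380 + 20*I*sqrt(2) ≈ -380.0 + 28.284*I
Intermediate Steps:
y(c) = c**(3/2)
(38 + y(-2))*(-10) = (38 + (-2)**(3/2))*(-10) = (38 - 2*I*sqrt(2))*(-10) = -380 + 20*I*sqrt(2)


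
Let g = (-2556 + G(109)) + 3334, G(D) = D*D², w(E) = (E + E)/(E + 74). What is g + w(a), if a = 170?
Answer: 79044312/61 ≈ 1.2958e+6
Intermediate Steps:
w(E) = 2*E/(74 + E) (w(E) = (2*E)/(74 + E) = 2*E/(74 + E))
G(D) = D³
g = 1295807 (g = (-2556 + 109³) + 3334 = (-2556 + 1295029) + 3334 = 1292473 + 3334 = 1295807)
g + w(a) = 1295807 + 2*170/(74 + 170) = 1295807 + 2*170/244 = 1295807 + 2*170*(1/244) = 1295807 + 85/61 = 79044312/61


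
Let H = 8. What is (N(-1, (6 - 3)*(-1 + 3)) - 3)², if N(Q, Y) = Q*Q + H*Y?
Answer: 2116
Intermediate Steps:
N(Q, Y) = Q² + 8*Y (N(Q, Y) = Q*Q + 8*Y = Q² + 8*Y)
(N(-1, (6 - 3)*(-1 + 3)) - 3)² = (((-1)² + 8*((6 - 3)*(-1 + 3))) - 3)² = ((1 + 8*(3*2)) - 3)² = ((1 + 8*6) - 3)² = ((1 + 48) - 3)² = (49 - 3)² = 46² = 2116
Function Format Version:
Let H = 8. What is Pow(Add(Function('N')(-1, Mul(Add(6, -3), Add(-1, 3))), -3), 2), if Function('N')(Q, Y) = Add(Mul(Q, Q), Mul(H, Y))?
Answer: 2116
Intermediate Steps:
Function('N')(Q, Y) = Add(Pow(Q, 2), Mul(8, Y)) (Function('N')(Q, Y) = Add(Mul(Q, Q), Mul(8, Y)) = Add(Pow(Q, 2), Mul(8, Y)))
Pow(Add(Function('N')(-1, Mul(Add(6, -3), Add(-1, 3))), -3), 2) = Pow(Add(Add(Pow(-1, 2), Mul(8, Mul(Add(6, -3), Add(-1, 3)))), -3), 2) = Pow(Add(Add(1, Mul(8, Mul(3, 2))), -3), 2) = Pow(Add(Add(1, Mul(8, 6)), -3), 2) = Pow(Add(Add(1, 48), -3), 2) = Pow(Add(49, -3), 2) = Pow(46, 2) = 2116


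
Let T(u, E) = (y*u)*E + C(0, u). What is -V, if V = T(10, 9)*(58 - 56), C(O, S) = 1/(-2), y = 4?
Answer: -719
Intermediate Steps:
C(O, S) = -1/2
T(u, E) = -1/2 + 4*E*u (T(u, E) = (4*u)*E - 1/2 = 4*E*u - 1/2 = -1/2 + 4*E*u)
V = 719 (V = (-1/2 + 4*9*10)*(58 - 56) = (-1/2 + 360)*2 = (719/2)*2 = 719)
-V = -1*719 = -719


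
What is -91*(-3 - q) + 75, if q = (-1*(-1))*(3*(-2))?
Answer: -198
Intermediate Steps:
q = -6 (q = 1*(-6) = -6)
-91*(-3 - q) + 75 = -91*(-3 - 1*(-6)) + 75 = -91*(-3 + 6) + 75 = -91*3 + 75 = -273 + 75 = -198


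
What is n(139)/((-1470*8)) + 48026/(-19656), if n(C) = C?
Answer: -3378083/1375920 ≈ -2.4551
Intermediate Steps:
n(139)/((-1470*8)) + 48026/(-19656) = 139/((-1470*8)) + 48026/(-19656) = 139/(-11760) + 48026*(-1/19656) = 139*(-1/11760) - 24013/9828 = -139/11760 - 24013/9828 = -3378083/1375920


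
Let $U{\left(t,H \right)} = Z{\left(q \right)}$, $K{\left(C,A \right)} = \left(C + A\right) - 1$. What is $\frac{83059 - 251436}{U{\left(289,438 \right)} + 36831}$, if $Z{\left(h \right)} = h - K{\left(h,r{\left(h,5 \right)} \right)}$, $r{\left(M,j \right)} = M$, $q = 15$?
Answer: $- \frac{15307}{3347} \approx -4.5733$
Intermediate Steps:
$K{\left(C,A \right)} = -1 + A + C$ ($K{\left(C,A \right)} = \left(A + C\right) - 1 = -1 + A + C$)
$Z{\left(h \right)} = 1 - h$ ($Z{\left(h \right)} = h - \left(-1 + h + h\right) = h - \left(-1 + 2 h\right) = 1 - h$)
$U{\left(t,H \right)} = -14$ ($U{\left(t,H \right)} = 1 - 15 = -14$)
$\frac{83059 - 251436}{U{\left(289,438 \right)} + 36831} = \frac{83059 - 251436}{-14 + 36831} = - \frac{168377}{36817} = \left(-168377\right) \frac{1}{36817} = - \frac{15307}{3347}$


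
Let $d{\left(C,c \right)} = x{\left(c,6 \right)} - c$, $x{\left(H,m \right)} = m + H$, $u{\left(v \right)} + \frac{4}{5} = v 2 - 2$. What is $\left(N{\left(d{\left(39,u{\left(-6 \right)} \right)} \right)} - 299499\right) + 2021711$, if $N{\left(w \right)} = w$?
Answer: $1722218$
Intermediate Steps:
$u{\left(v \right)} = - \frac{14}{5} + 2 v$ ($u{\left(v \right)} = - \frac{4}{5} + \left(v 2 - 2\right) = - \frac{4}{5} + \left(2 v - 2\right) = - \frac{4}{5} + \left(-2 + 2 v\right) = - \frac{14}{5} + 2 v$)
$x{\left(H,m \right)} = H + m$
$d{\left(C,c \right)} = 6$ ($d{\left(C,c \right)} = \left(c + 6\right) - c = \left(6 + c\right) - c = 6$)
$\left(N{\left(d{\left(39,u{\left(-6 \right)} \right)} \right)} - 299499\right) + 2021711 = \left(6 - 299499\right) + 2021711 = -299493 + 2021711 = 1722218$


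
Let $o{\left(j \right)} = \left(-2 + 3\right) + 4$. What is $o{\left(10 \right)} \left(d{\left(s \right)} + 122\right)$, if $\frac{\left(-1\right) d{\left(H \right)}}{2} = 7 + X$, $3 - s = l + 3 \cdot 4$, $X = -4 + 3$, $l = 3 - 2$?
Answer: $550$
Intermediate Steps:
$l = 1$ ($l = 3 - 2 = 1$)
$X = -1$
$s = -10$ ($s = 3 - \left(1 + 3 \cdot 4\right) = 3 - \left(1 + 12\right) = 3 - 13 = -10$)
$o{\left(j \right)} = 5$ ($o{\left(j \right)} = 1 + 4 = 5$)
$d{\left(H \right)} = -12$ ($d{\left(H \right)} = - 2 \left(7 - 1\right) = \left(-2\right) 6 = -12$)
$o{\left(10 \right)} \left(d{\left(s \right)} + 122\right) = 5 \left(-12 + 122\right) = 5 \cdot 110 = 550$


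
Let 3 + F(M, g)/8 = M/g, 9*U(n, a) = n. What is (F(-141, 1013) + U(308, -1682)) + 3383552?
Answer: 30847926628/9117 ≈ 3.3836e+6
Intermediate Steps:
U(n, a) = n/9
F(M, g) = -24 + 8*M/g (F(M, g) = -24 + 8*(M/g) = -24 + 8*M/g)
(F(-141, 1013) + U(308, -1682)) + 3383552 = ((-24 + 8*(-141)/1013) + (1/9)*308) + 3383552 = ((-24 + 8*(-141)*(1/1013)) + 308/9) + 3383552 = ((-24 - 1128/1013) + 308/9) + 3383552 = (-25440/1013 + 308/9) + 3383552 = 83044/9117 + 3383552 = 30847926628/9117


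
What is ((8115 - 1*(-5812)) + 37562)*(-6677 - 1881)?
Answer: -440642862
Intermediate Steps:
((8115 - 1*(-5812)) + 37562)*(-6677 - 1881) = ((8115 + 5812) + 37562)*(-8558) = (13927 + 37562)*(-8558) = 51489*(-8558) = -440642862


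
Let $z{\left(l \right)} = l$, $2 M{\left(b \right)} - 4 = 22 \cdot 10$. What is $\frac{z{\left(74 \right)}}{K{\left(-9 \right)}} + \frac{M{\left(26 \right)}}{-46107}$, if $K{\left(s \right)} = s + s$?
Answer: $- \frac{63221}{15369} \approx -4.1135$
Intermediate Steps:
$K{\left(s \right)} = 2 s$
$M{\left(b \right)} = 112$ ($M{\left(b \right)} = 2 + \frac{22 \cdot 10}{2} = 2 + \frac{1}{2} \cdot 220 = 2 + 110 = 112$)
$\frac{z{\left(74 \right)}}{K{\left(-9 \right)}} + \frac{M{\left(26 \right)}}{-46107} = \frac{74}{2 \left(-9\right)} + \frac{112}{-46107} = \frac{74}{-18} + 112 \left(- \frac{1}{46107}\right) = 74 \left(- \frac{1}{18}\right) - \frac{112}{46107} = - \frac{37}{9} - \frac{112}{46107} = - \frac{63221}{15369}$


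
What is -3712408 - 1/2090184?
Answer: -7759615803073/2090184 ≈ -3.7124e+6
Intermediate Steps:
-3712408 - 1/2090184 = -7759615803073/2090184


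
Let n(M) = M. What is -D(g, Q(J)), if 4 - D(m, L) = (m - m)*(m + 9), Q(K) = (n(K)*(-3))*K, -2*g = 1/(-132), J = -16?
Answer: -4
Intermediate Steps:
g = 1/264 (g = -½/(-132) = -½*(-1/132) = 1/264 ≈ 0.0037879)
Q(K) = -3*K² (Q(K) = (K*(-3))*K = (-3*K)*K = -3*K²)
D(m, L) = 4 (D(m, L) = 4 - (m - m)*(m + 9) = 4 - 0*(9 + m) = 4 - 1*0 = 4 + 0 = 4)
-D(g, Q(J)) = -1*4 = -4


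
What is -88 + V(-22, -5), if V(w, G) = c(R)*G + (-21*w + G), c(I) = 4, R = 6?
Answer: 349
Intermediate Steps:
V(w, G) = -21*w + 5*G (V(w, G) = 4*G + (-21*w + G) = 4*G + (G - 21*w) = -21*w + 5*G)
-88 + V(-22, -5) = -88 + (-21*(-22) + 5*(-5)) = -88 + (462 - 25) = -88 + 437 = 349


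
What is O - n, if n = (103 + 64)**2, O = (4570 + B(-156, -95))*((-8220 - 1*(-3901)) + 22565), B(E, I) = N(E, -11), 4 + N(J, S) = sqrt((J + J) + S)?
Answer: 83283347 + 18246*I*sqrt(323) ≈ 8.3283e+7 + 3.2792e+5*I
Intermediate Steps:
N(J, S) = -4 + sqrt(S + 2*J) (N(J, S) = -4 + sqrt((J + J) + S) = -4 + sqrt(2*J + S) = -4 + sqrt(S + 2*J))
B(E, I) = -4 + sqrt(-11 + 2*E)
O = 83311236 + 18246*I*sqrt(323) (O = (4570 + (-4 + sqrt(-11 + 2*(-156))))*((-8220 - 1*(-3901)) + 22565) = (4570 + (-4 + sqrt(-11 - 312)))*((-8220 + 3901) + 22565) = (4570 + (-4 + sqrt(-323)))*(-4319 + 22565) = (4570 + (-4 + I*sqrt(323)))*18246 = (4566 + I*sqrt(323))*18246 = 83311236 + 18246*I*sqrt(323) ≈ 8.3311e+7 + 3.2792e+5*I)
n = 27889 (n = 167**2 = 27889)
O - n = (83311236 + 18246*I*sqrt(323)) - 1*27889 = (83311236 + 18246*I*sqrt(323)) - 27889 = 83283347 + 18246*I*sqrt(323)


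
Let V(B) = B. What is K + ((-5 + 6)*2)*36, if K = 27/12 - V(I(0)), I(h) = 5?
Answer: 277/4 ≈ 69.250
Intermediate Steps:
K = -11/4 (K = 27/12 - 1*5 = 27*(1/12) - 5 = 9/4 - 5 = -11/4 ≈ -2.7500)
K + ((-5 + 6)*2)*36 = -11/4 + ((-5 + 6)*2)*36 = -11/4 + (1*2)*36 = -11/4 + 2*36 = -11/4 + 72 = 277/4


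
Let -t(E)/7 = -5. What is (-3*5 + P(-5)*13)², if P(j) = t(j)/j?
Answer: 11236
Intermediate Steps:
t(E) = 35 (t(E) = -7*(-5) = 35)
P(j) = 35/j
(-3*5 + P(-5)*13)² = (-3*5 + (35/(-5))*13)² = (-15 + (35*(-⅕))*13)² = (-15 - 7*13)² = (-15 - 91)² = (-106)² = 11236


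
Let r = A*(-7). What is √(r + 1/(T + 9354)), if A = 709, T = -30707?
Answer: 2*I*√565720723455/21353 ≈ 70.449*I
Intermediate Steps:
r = -4963 (r = 709*(-7) = -4963)
√(r + 1/(T + 9354)) = √(-4963 + 1/(-30707 + 9354)) = √(-4963 + 1/(-21353)) = √(-4963 - 1/21353) = √(-105974940/21353) = 2*I*√565720723455/21353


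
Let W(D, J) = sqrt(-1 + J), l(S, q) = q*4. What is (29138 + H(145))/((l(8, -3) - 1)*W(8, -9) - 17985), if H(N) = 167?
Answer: -105410085/64692383 + 76193*I*sqrt(10)/64692383 ≈ -1.6294 + 0.0037244*I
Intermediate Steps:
l(S, q) = 4*q
(29138 + H(145))/((l(8, -3) - 1)*W(8, -9) - 17985) = (29138 + 167)/((4*(-3) - 1)*sqrt(-1 - 9) - 17985) = 29305/((-12 - 1)*sqrt(-10) - 17985) = 29305/(-13*I*sqrt(10) - 17985) = 29305/(-17985 - 13*I*sqrt(10))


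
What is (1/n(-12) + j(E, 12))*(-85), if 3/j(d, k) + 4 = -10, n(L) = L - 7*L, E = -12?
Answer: 8585/504 ≈ 17.034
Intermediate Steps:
n(L) = -6*L (n(L) = L - 7*L = -6*L)
j(d, k) = -3/14 (j(d, k) = 3/(-4 - 10) = 3/(-14) = 3*(-1/14) = -3/14)
(1/n(-12) + j(E, 12))*(-85) = (1/(-6*(-12)) - 3/14)*(-85) = (1/72 - 3/14)*(-85) = -101/504*(-85) = 8585/504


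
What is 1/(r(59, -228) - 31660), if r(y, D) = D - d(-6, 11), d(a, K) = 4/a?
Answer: -3/95662 ≈ -3.1360e-5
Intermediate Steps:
r(y, D) = ⅔ + D (r(y, D) = D - 4/(-6) = D - 4*(-1)/6 = D - 1*(-⅔) = D + ⅔ = ⅔ + D)
1/(r(59, -228) - 31660) = 1/((⅔ - 228) - 31660) = 1/(-682/3 - 31660) = 1/(-95662/3) = -3/95662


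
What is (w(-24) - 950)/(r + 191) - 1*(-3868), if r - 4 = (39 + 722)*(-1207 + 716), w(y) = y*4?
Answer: 722264427/186728 ≈ 3868.0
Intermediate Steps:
w(y) = 4*y
r = -373647 (r = 4 + (39 + 722)*(-1207 + 716) = 4 + 761*(-491) = 4 - 373651 = -373647)
(w(-24) - 950)/(r + 191) - 1*(-3868) = (4*(-24) - 950)/(-373647 + 191) - 1*(-3868) = (-96 - 950)/(-373456) + 3868 = -1046*(-1/373456) + 3868 = 523/186728 + 3868 = 722264427/186728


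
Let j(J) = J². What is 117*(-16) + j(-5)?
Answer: -1847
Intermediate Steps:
117*(-16) + j(-5) = 117*(-16) + (-5)² = -1872 + 25 = -1847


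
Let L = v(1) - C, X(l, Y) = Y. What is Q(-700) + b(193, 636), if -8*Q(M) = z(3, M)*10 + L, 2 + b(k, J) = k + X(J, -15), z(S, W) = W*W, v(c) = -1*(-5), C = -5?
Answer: -2449301/4 ≈ -6.1233e+5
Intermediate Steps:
v(c) = 5
z(S, W) = W²
b(k, J) = -17 + k (b(k, J) = -2 + (k - 15) = -2 + (-15 + k) = -17 + k)
L = 10 (L = 5 - 1*(-5) = 5 + 5 = 10)
Q(M) = -5/4 - 5*M²/4 (Q(M) = -(M²*10 + 10)/8 = -(10*M² + 10)/8 = -(10 + 10*M²)/8 = -5/4 - 5*M²/4)
Q(-700) + b(193, 636) = (-5/4 - 5/4*(-700)²) + (-17 + 193) = (-5/4 - 5/4*490000) + 176 = (-5/4 - 612500) + 176 = -2450005/4 + 176 = -2449301/4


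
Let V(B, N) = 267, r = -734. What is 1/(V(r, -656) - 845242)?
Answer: -1/844975 ≈ -1.1835e-6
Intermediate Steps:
1/(V(r, -656) - 845242) = 1/(267 - 845242) = 1/(-844975) = -1/844975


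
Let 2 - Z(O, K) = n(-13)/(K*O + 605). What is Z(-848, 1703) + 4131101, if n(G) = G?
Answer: 5963408293504/1443539 ≈ 4.1311e+6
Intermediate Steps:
Z(O, K) = 2 + 13/(605 + K*O) (Z(O, K) = 2 - (-13)/(K*O + 605) = 2 - (-13)/(605 + K*O) = 2 + 13/(605 + K*O))
Z(-848, 1703) + 4131101 = (1223 + 2*1703*(-848))/(605 + 1703*(-848)) + 4131101 = (1223 - 2888288)/(605 - 1444144) + 4131101 = -2887065/(-1443539) + 4131101 = -1/1443539*(-2887065) + 4131101 = 2887065/1443539 + 4131101 = 5963408293504/1443539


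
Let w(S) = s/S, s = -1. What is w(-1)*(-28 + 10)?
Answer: -18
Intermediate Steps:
w(S) = -1/S
w(-1)*(-28 + 10) = (-1/(-1))*(-28 + 10) = -1*(-1)*(-18) = 1*(-18) = -18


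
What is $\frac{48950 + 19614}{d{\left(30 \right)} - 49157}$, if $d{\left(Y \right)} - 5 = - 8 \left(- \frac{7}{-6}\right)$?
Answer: $- \frac{51423}{36871} \approx -1.3947$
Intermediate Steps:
$d{\left(Y \right)} = - \frac{13}{3}$ ($d{\left(Y \right)} = 5 - 8 \left(- \frac{7}{-6}\right) = 5 - 8 \left(\left(-7\right) \left(- \frac{1}{6}\right)\right) = 5 - \frac{28}{3} = - \frac{13}{3}$)
$\frac{48950 + 19614}{d{\left(30 \right)} - 49157} = \frac{48950 + 19614}{- \frac{13}{3} - 49157} = \frac{68564}{- \frac{147484}{3}} = 68564 \left(- \frac{3}{147484}\right) = - \frac{51423}{36871}$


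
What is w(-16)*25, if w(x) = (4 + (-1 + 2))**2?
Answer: 625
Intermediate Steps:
w(x) = 25 (w(x) = (4 + 1)**2 = 5**2 = 25)
w(-16)*25 = 25*25 = 625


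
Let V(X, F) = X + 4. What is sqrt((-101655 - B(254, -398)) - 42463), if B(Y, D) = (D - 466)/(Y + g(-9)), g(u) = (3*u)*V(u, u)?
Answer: I*sqrt(21807743782)/389 ≈ 379.63*I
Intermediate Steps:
V(X, F) = 4 + X
g(u) = 3*u*(4 + u) (g(u) = (3*u)*(4 + u) = 3*u*(4 + u))
B(Y, D) = (-466 + D)/(135 + Y) (B(Y, D) = (D - 466)/(Y + 3*(-9)*(4 - 9)) = (-466 + D)/(Y + 3*(-9)*(-5)) = (-466 + D)/(Y + 135) = (-466 + D)/(135 + Y))
sqrt((-101655 - B(254, -398)) - 42463) = sqrt((-101655 - (-466 - 398)/(135 + 254)) - 42463) = sqrt((-101655 - (-864)/389) - 42463) = sqrt((-101655 - 1*(-864/389)) - 42463) = sqrt((-101655 + 864/389) - 42463) = sqrt(-39542931/389 - 42463) = sqrt(-56061038/389) = I*sqrt(21807743782)/389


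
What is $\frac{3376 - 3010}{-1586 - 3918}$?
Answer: $- \frac{183}{2752} \approx -0.066497$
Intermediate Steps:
$\frac{3376 - 3010}{-1586 - 3918} = \frac{366}{-5504} = 366 \left(- \frac{1}{5504}\right) = - \frac{183}{2752}$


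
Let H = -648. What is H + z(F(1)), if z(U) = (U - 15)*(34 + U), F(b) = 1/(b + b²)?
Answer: -4593/4 ≈ -1148.3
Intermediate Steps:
z(U) = (-15 + U)*(34 + U)
H + z(F(1)) = -648 + (-510 + (1/(1*(1 + 1)))² + 19*(1/(1*(1 + 1)))) = -648 + (-510 + (1/2)² + 19*(1/2)) = -648 + (-510 + (1*(½))² + 19*(1*(½))) = -648 + (-510 + (½)² + 19*(½)) = -648 + (-510 + ¼ + 19/2) = -648 - 2001/4 = -4593/4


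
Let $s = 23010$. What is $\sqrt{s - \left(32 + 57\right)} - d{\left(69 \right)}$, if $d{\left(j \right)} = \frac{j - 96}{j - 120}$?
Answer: $- \frac{9}{17} + \sqrt{22921} \approx 150.87$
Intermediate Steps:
$d{\left(j \right)} = \frac{-96 + j}{-120 + j}$
$\sqrt{s - \left(32 + 57\right)} - d{\left(69 \right)} = \sqrt{23010 - \left(32 + 57\right)} - \frac{-96 + 69}{-120 + 69} = \sqrt{23010 - 89} - \frac{1}{-51} \left(-27\right) = \sqrt{23010 - 89} - \left(- \frac{1}{51}\right) \left(-27\right) = \sqrt{22921} - \frac{9}{17} = - \frac{9}{17} + \sqrt{22921}$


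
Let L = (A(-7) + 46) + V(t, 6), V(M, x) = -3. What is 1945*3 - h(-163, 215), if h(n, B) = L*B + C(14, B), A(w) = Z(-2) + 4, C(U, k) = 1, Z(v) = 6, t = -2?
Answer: -5561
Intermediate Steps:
A(w) = 10 (A(w) = 6 + 4 = 10)
L = 53 (L = (10 + 46) - 3 = 56 - 3 = 53)
h(n, B) = 1 + 53*B (h(n, B) = 53*B + 1 = 1 + 53*B)
1945*3 - h(-163, 215) = 1945*3 - (1 + 53*215) = 5835 - (1 + 11395) = 5835 - 1*11396 = 5835 - 11396 = -5561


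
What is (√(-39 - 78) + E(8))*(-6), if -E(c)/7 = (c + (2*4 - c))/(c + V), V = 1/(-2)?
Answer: 224/5 - 18*I*√13 ≈ 44.8 - 64.9*I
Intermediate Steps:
V = -½ ≈ -0.50000
E(c) = -56/(-½ + c) (E(c) = -7*(c + (2*4 - c))/(c - ½) = -7*(c + (8 - c))/(-½ + c) = -56/(-½ + c))
(√(-39 - 78) + E(8))*(-6) = (√(-39 - 78) - 112/(-1 + 2*8))*(-6) = (√(-117) - 112/(-1 + 16))*(-6) = (3*I*√13 - 112/15)*(-6) = (-112/15 + 3*I*√13)*(-6) = 224/5 - 18*I*√13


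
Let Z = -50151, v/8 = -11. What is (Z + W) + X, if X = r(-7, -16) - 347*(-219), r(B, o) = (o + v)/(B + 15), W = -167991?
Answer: -142162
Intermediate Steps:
v = -88 (v = 8*(-11) = -88)
r(B, o) = (-88 + o)/(15 + B) (r(B, o) = (o - 88)/(B + 15) = (-88 + o)/(15 + B))
X = 75980 (X = (-88 - 16)/(15 - 7) - 347*(-219) = -104/8 + 75993 = (1/8)*(-104) + 75993 = -13 + 75993 = 75980)
(Z + W) + X = (-50151 - 167991) + 75980 = -218142 + 75980 = -142162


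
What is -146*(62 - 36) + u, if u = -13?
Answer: -3809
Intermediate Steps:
-146*(62 - 36) + u = -146*(62 - 36) - 13 = -146*26 - 13 = -3796 - 13 = -3809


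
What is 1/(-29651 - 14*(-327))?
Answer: -1/25073 ≈ -3.9884e-5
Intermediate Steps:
1/(-29651 - 14*(-327)) = 1/(-29651 + 4578) = 1/(-25073) = -1/25073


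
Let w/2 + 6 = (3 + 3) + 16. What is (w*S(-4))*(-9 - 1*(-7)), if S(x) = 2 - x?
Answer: -384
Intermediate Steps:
w = 32 (w = -12 + 2*((3 + 3) + 16) = -12 + 2*(6 + 16) = -12 + 2*22 = -12 + 44 = 32)
(w*S(-4))*(-9 - 1*(-7)) = (32*(2 - 1*(-4)))*(-9 - 1*(-7)) = (32*(2 + 4))*(-9 + 7) = (32*6)*(-2) = 192*(-2) = -384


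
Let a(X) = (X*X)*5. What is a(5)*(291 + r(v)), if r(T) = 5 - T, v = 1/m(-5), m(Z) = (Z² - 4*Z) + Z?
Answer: 295975/8 ≈ 36997.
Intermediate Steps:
m(Z) = Z² - 3*Z
v = 1/40 (v = 1/(-5*(-3 - 5)) = 1/(-5*(-8)) = 1/40 ≈ 0.025000)
a(X) = 5*X² (a(X) = X²*5 = 5*X²)
a(5)*(291 + r(v)) = (5*5²)*(291 + (5 - 1*1/40)) = (5*25)*(291 + (5 - 1/40)) = 125*(291 + 199/40) = 125*(11839/40) = 295975/8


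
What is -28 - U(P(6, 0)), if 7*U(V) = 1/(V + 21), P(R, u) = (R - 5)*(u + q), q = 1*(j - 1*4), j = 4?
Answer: -4117/147 ≈ -28.007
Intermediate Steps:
q = 0 (q = 1*(4 - 1*4) = 1*(4 - 4) = 1*0 = 0)
P(R, u) = u*(-5 + R) (P(R, u) = (R - 5)*(u + 0) = (-5 + R)*u = u*(-5 + R))
U(V) = 1/(7*(21 + V)) (U(V) = 1/(7*(V + 21)) = 1/(7*(21 + V)))
-28 - U(P(6, 0)) = -28 - 1/(7*(21 + 0*(-5 + 6))) = -28 - 1/(7*(21 + 0*1)) = -28 - 1/(7*(21 + 0)) = -28 - 1/(7*21) = -28 - 1*1/147 = -28 - 1/147 = -4117/147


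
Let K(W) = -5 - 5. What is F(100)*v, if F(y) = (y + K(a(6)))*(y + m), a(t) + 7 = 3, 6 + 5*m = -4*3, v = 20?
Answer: 173520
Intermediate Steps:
m = -18/5 (m = -6/5 + (-4*3)/5 = -6/5 + (⅕)*(-12) = -6/5 - 12/5 = -18/5 ≈ -3.6000)
a(t) = -4 (a(t) = -7 + 3 = -4)
K(W) = -10
F(y) = (-10 + y)*(-18/5 + y) (F(y) = (y - 10)*(y - 18/5) = (-10 + y)*(-18/5 + y))
F(100)*v = (36 + 100² - 68/5*100)*20 = (36 + 10000 - 1360)*20 = 8676*20 = 173520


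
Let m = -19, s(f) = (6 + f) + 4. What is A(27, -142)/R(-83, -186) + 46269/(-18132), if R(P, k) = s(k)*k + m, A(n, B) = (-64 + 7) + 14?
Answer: -504854183/197741548 ≈ -2.5531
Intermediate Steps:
A(n, B) = -43 (A(n, B) = -57 + 14 = -43)
s(f) = 10 + f
R(P, k) = -19 + k*(10 + k) (R(P, k) = (10 + k)*k - 19 = k*(10 + k) - 19 = -19 + k*(10 + k))
A(27, -142)/R(-83, -186) + 46269/(-18132) = -43/(-19 - 186*(10 - 186)) + 46269/(-18132) = -43/(-19 - 186*(-176)) + 46269*(-1/18132) = -43/(-19 + 32736) - 15423/6044 = -43/32717 - 15423/6044 = -504854183/197741548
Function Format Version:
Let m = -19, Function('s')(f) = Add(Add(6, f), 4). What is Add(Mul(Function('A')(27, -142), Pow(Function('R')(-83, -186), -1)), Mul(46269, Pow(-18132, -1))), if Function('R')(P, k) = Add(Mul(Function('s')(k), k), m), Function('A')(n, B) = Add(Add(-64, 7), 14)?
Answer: Rational(-504854183, 197741548) ≈ -2.5531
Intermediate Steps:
Function('A')(n, B) = -43 (Function('A')(n, B) = Add(-57, 14) = -43)
Function('s')(f) = Add(10, f)
Function('R')(P, k) = Add(-19, Mul(k, Add(10, k))) (Function('R')(P, k) = Add(Mul(Add(10, k), k), -19) = Add(Mul(k, Add(10, k)), -19) = Add(-19, Mul(k, Add(10, k))))
Add(Mul(Function('A')(27, -142), Pow(Function('R')(-83, -186), -1)), Mul(46269, Pow(-18132, -1))) = Add(Mul(-43, Pow(Add(-19, Mul(-186, Add(10, -186))), -1)), Mul(46269, Pow(-18132, -1))) = Add(Mul(-43, Pow(Add(-19, Mul(-186, -176)), -1)), Mul(46269, Rational(-1, 18132))) = Add(Mul(-43, Pow(Add(-19, 32736), -1)), Rational(-15423, 6044)) = Add(Mul(-43, Pow(32717, -1)), Rational(-15423, 6044)) = Add(Mul(-43, Rational(1, 32717)), Rational(-15423, 6044)) = Add(Rational(-43, 32717), Rational(-15423, 6044)) = Rational(-504854183, 197741548)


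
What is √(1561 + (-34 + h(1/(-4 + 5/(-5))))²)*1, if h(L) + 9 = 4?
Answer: √3082 ≈ 55.516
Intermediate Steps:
h(L) = -5 (h(L) = -9 + 4 = -5)
√(1561 + (-34 + h(1/(-4 + 5/(-5))))²)*1 = √(1561 + (-34 - 5)²)*1 = √(1561 + (-39)²)*1 = √(1561 + 1521)*1 = √3082*1 = √3082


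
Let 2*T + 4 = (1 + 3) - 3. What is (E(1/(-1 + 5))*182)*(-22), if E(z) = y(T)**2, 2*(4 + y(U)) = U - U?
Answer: -64064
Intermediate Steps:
T = -3/2 (T = -2 + ((1 + 3) - 3)/2 = -2 + (4 - 3)/2 = -2 + (1/2)*1 = -2 + 1/2 = -3/2 ≈ -1.5000)
y(U) = -4 (y(U) = -4 + (U - U)/2 = -4 + (1/2)*0 = -4 + 0 = -4)
E(z) = 16 (E(z) = (-4)**2 = 16)
(E(1/(-1 + 5))*182)*(-22) = (16*182)*(-22) = 2912*(-22) = -64064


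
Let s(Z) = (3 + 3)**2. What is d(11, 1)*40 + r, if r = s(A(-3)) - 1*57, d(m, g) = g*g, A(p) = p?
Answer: 19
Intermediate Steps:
s(Z) = 36 (s(Z) = 6**2 = 36)
d(m, g) = g**2
r = -21 (r = 36 - 1*57 = 36 - 57 = -21)
d(11, 1)*40 + r = 1**2*40 - 21 = 1*40 - 21 = 40 - 21 = 19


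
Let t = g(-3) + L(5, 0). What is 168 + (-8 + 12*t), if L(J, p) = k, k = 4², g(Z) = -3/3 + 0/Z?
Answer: 340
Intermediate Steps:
g(Z) = -1 (g(Z) = -3*⅓ + 0 = -1 + 0 = -1)
k = 16
L(J, p) = 16
t = 15 (t = -1 + 16 = 15)
168 + (-8 + 12*t) = 168 + (-8 + 12*15) = 168 + (-8 + 180) = 168 + 172 = 340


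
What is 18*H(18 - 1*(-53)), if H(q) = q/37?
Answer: 1278/37 ≈ 34.541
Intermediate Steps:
H(q) = q/37 (H(q) = q*(1/37) = q/37)
18*H(18 - 1*(-53)) = 18*((18 - 1*(-53))/37) = 18*((18 + 53)/37) = 18*((1/37)*71) = 18*(71/37) = 1278/37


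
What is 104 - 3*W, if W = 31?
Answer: 11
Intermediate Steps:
104 - 3*W = 104 - 3*31 = 104 - 93 = 11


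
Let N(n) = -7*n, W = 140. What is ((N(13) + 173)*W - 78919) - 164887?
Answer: -232326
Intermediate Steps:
((N(13) + 173)*W - 78919) - 164887 = ((-7*13 + 173)*140 - 78919) - 164887 = ((-91 + 173)*140 - 78919) - 164887 = (82*140 - 78919) - 164887 = (11480 - 78919) - 164887 = -67439 - 164887 = -232326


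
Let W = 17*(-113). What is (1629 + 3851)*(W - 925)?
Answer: -15596080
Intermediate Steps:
W = -1921
(1629 + 3851)*(W - 925) = (1629 + 3851)*(-1921 - 925) = 5480*(-2846) = -15596080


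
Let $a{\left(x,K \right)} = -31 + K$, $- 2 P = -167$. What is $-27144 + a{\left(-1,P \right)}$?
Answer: $- \frac{54183}{2} \approx -27092.0$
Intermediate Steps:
$P = \frac{167}{2}$ ($P = \left(- \frac{1}{2}\right) \left(-167\right) = \frac{167}{2} \approx 83.5$)
$-27144 + a{\left(-1,P \right)} = -27144 + \left(-31 + \frac{167}{2}\right) = -27144 + \frac{105}{2} = - \frac{54183}{2}$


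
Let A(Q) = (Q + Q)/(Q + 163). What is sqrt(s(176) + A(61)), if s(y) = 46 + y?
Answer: 5*sqrt(6979)/28 ≈ 14.918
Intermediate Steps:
A(Q) = 2*Q/(163 + Q) (A(Q) = (2*Q)/(163 + Q) = 2*Q/(163 + Q))
sqrt(s(176) + A(61)) = sqrt((46 + 176) + 2*61/(163 + 61)) = sqrt(222 + 2*61/224) = sqrt(222 + 2*61*(1/224)) = sqrt(222 + 61/112) = sqrt(24925/112) = 5*sqrt(6979)/28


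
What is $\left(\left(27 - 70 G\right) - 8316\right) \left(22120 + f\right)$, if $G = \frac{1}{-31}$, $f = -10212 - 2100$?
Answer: $- \frac{2519567312}{31} \approx -8.1276 \cdot 10^{7}$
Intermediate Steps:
$f = -12312$
$G = - \frac{1}{31} \approx -0.032258$
$\left(\left(27 - 70 G\right) - 8316\right) \left(22120 + f\right) = \left(\left(27 - - \frac{70}{31}\right) - 8316\right) \left(22120 - 12312\right) = \left(\left(27 + \frac{70}{31}\right) - 8316\right) 9808 = \left(\frac{907}{31} - 8316\right) 9808 = \left(- \frac{256889}{31}\right) 9808 = - \frac{2519567312}{31}$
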